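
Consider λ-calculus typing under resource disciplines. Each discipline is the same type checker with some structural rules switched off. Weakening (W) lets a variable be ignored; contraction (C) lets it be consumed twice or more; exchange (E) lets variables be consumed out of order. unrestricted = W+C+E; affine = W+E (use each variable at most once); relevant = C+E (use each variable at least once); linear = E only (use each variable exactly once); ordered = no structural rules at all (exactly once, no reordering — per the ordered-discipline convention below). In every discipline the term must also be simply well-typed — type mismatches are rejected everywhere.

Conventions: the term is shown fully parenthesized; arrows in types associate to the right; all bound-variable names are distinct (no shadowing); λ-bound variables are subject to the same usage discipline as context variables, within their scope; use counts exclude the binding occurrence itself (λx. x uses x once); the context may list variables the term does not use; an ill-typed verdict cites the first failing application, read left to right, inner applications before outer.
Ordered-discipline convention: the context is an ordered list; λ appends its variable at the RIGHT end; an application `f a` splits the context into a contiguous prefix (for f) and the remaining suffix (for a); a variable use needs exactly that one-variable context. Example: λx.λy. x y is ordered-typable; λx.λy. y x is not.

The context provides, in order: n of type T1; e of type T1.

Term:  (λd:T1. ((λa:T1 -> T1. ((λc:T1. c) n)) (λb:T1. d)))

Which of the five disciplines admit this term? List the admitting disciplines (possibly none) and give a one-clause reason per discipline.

admitting disciplines: affine, unrestricted
variable uses: n=1; e=0; d [bound]=1; a [bound]=0; c [bound]=1; b [bound]=0
order of uses: c, n, d
typing: ✓ — T1 -> T1
ordered ✗ (e, a, b never used (weakening))
linear ✗ (e, a, b never used (weakening))
affine ✓ (none of n, e, d, a, c, b used more than once)
relevant ✗ (e, a, b never used (weakening))
unrestricted ✓ (typability at T1 -> T1 is all that's needed)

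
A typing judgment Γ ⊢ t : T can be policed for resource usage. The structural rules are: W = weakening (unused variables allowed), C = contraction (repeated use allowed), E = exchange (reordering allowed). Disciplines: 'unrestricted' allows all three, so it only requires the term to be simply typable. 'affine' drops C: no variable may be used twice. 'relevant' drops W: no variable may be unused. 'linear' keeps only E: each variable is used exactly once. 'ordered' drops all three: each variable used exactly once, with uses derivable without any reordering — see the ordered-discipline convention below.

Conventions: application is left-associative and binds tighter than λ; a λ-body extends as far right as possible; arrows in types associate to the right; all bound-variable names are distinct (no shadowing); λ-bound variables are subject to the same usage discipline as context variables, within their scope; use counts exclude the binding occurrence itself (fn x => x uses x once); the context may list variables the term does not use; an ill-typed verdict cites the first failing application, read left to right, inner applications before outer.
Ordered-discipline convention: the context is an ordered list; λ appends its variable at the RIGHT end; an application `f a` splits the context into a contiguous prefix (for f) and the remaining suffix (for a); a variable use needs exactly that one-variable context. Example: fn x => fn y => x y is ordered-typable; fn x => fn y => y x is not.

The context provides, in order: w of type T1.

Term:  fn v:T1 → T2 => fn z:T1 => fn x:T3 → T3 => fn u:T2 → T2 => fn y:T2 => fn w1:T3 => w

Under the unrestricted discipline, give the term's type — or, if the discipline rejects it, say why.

term : (T1 → T2) → T1 → (T3 → T3) → (T2 → T2) → T2 → T3 → T1
use counts: w ×1, v [bound] ×0, z [bound] ×0, x [bound] ×0, u [bound] ×0, y [bound] ×0, w1 [bound] ×0
uses in reading order: w
typing: well-typed at (T1 → T2) → T1 → (T3 → T3) → (T2 → T2) → T2 → T3 → T1
across the five disciplines: ordered ✗; linear ✗; affine ✓; relevant ✗; unrestricted ✓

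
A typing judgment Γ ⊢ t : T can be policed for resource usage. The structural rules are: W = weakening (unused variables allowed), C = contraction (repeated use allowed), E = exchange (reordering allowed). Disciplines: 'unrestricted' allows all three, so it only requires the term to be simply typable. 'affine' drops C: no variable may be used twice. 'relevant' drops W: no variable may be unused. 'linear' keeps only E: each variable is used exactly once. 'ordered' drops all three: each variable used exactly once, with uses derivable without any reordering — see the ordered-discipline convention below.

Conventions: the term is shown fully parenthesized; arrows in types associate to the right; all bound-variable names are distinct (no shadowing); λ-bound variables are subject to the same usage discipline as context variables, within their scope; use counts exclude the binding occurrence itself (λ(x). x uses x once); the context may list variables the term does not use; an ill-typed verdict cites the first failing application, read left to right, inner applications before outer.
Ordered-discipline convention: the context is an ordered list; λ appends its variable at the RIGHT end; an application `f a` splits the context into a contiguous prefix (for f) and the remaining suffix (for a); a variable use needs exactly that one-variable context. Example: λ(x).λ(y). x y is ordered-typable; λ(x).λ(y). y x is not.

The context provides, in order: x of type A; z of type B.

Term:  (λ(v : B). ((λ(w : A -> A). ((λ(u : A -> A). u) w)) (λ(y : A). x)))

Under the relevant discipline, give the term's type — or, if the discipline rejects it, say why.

not well-typed under relevant — z, v, y never used (weakening)
use counts: x ×1, z ×0, v (bound) ×0, w (bound) ×1, u (bound) ×1, y (bound) ×0
use order (left to right): u, w, x
typing: ✓ — B -> A -> A
all disciplines: ordered ✗, linear ✗, affine ✓, relevant ✗, unrestricted ✓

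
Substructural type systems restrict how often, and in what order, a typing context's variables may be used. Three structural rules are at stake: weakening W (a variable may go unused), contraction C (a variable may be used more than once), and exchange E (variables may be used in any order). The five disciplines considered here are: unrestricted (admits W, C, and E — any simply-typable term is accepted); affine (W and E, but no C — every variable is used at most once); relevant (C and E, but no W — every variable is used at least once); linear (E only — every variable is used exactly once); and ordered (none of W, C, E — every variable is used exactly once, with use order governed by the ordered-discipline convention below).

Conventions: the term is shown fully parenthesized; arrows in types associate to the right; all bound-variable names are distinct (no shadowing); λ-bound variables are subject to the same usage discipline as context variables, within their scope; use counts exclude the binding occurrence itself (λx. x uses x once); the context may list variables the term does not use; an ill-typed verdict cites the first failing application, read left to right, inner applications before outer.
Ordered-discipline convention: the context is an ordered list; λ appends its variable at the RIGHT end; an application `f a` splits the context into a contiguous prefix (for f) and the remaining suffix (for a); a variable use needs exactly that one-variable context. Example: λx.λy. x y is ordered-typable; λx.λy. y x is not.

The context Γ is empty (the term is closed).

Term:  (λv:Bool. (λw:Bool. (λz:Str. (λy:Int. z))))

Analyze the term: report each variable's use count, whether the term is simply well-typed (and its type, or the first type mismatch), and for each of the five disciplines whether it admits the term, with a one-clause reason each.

counts: v (bound)=0, w (bound)=0, z (bound)=1, y (bound)=0
order of uses: z
typing: ✓ — Bool → Bool → Str → Int → Str
ordered: ✗, v, w, y never used (weakening)
linear: ✗, v, w, y never used (weakening)
affine: ✓, no duplicate uses among v, w, z, y
relevant: ✗, v, w, y never used (weakening)
unrestricted: ✓, typability at Bool → Bool → Str → Int → Str is all that's needed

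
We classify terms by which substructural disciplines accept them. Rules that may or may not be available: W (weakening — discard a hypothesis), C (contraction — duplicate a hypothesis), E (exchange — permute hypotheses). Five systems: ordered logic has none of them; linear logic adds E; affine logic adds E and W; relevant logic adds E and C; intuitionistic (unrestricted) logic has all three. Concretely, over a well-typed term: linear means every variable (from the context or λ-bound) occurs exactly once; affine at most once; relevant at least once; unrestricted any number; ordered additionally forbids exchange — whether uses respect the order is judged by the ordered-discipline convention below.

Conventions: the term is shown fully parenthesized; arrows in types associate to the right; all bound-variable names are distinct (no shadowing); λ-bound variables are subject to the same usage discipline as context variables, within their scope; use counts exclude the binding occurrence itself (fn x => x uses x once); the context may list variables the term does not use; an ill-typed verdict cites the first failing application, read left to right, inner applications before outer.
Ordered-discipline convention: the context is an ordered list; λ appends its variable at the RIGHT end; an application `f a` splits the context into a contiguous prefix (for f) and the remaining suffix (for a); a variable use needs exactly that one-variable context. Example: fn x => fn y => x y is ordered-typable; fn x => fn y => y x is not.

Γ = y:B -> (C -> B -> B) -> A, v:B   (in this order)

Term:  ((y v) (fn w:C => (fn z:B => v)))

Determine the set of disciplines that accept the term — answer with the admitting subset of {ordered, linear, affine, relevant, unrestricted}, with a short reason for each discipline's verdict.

admitted in: unrestricted
variable uses: y: 1, v: 2, w (λ-bound): 0, z (λ-bound): 0
left-to-right use order: y, v, v
typing: ✓ — A
ordered: ✗ — repeated use of v ×2; w, z never used (weakening)
linear: ✗ — repeated use of v ×2; w, z never used (weakening)
affine: ✗ — repeated use of v ×2
relevant: ✗ — w, z never used (weakening)
unrestricted: ✓ — simply typable at A; W, C, E all held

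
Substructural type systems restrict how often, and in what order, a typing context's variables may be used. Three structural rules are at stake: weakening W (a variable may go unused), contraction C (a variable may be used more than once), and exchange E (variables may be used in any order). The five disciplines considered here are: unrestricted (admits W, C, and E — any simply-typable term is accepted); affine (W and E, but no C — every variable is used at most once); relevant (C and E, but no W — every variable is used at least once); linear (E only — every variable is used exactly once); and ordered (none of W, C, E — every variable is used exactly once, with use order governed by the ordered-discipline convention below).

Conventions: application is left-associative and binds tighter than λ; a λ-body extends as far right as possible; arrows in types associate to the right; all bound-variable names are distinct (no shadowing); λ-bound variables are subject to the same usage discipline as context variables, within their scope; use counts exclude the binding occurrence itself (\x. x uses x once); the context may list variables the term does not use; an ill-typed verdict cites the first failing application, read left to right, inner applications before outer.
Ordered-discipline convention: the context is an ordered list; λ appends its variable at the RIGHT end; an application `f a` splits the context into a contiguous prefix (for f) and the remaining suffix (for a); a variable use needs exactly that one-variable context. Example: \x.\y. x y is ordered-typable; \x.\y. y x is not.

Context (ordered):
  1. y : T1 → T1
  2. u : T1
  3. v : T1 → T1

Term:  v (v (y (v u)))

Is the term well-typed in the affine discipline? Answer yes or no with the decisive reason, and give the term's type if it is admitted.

no — uses contraction: v ×3
variable uses: y: 1, u: 1, v: 3
left-to-right use order: v, v, y, v, u
typing: the term checks, with type T1
per-discipline verdicts: ordered ✗, linear ✗, affine ✗, relevant ✓, unrestricted ✓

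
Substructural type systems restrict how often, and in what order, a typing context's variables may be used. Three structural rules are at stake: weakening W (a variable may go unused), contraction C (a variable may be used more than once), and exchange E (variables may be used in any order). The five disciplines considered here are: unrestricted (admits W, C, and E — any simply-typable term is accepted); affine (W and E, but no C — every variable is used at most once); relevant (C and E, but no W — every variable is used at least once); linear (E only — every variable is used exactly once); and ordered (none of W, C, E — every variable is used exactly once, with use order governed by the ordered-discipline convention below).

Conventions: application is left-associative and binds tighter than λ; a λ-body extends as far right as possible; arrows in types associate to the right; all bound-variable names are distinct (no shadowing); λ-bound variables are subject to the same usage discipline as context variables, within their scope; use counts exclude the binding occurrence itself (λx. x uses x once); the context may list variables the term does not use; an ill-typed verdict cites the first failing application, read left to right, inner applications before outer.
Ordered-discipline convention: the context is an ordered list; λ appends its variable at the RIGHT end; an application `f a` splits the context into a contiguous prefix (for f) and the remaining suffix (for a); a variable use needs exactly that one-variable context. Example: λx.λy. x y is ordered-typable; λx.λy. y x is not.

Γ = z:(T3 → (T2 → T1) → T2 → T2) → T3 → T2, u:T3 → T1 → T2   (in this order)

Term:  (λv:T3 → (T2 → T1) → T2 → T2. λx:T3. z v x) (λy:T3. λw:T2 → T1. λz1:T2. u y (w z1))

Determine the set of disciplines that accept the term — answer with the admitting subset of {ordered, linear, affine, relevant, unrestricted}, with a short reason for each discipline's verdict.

admitting disciplines: ordered, linear, affine, relevant, unrestricted
use counts: z=1, u=1, v (λ-bound)=1, x (λ-bound)=1, y (λ-bound)=1, w (λ-bound)=1, z1 (λ-bound)=1
uses in reading order: z, v, x, u, y, w, z1
typing: the term checks, with type T3 → T2
ordered: ✓, single-use (z, u, v, x, y, w, z1), ordered derivation ok
linear: ✓, exactly-once usage across z, u, v, x, y, w, z1
affine: ✓, none of z, u, v, x, y, w, z1 used more than once
relevant: ✓, none of z, u, v, x, y, w, z1 goes unused
unrestricted: ✓, type-checks (T3 → T2) and nothing is barred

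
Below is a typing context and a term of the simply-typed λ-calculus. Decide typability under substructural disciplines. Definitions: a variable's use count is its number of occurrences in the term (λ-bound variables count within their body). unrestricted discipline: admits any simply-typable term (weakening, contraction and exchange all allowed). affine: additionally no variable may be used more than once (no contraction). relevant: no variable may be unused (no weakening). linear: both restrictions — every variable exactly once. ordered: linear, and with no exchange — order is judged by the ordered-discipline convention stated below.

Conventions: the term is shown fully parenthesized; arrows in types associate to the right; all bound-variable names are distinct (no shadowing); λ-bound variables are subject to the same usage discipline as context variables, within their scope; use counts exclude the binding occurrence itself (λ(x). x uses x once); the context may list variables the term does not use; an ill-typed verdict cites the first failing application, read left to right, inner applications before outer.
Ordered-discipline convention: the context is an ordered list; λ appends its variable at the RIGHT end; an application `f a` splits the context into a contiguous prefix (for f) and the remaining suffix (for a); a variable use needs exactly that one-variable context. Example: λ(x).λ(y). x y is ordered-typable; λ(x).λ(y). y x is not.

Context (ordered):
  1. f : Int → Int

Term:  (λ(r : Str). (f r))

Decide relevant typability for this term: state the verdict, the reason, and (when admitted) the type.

no — a type mismatch blocks all five
usage: f ×1; r [bound] ×1
uses in reading order: f, r
typing: ill-typed: an argument Str mismatches the expected Int
summary: ordered ✗ · linear ✗ · affine ✗ · relevant ✗ · unrestricted ✗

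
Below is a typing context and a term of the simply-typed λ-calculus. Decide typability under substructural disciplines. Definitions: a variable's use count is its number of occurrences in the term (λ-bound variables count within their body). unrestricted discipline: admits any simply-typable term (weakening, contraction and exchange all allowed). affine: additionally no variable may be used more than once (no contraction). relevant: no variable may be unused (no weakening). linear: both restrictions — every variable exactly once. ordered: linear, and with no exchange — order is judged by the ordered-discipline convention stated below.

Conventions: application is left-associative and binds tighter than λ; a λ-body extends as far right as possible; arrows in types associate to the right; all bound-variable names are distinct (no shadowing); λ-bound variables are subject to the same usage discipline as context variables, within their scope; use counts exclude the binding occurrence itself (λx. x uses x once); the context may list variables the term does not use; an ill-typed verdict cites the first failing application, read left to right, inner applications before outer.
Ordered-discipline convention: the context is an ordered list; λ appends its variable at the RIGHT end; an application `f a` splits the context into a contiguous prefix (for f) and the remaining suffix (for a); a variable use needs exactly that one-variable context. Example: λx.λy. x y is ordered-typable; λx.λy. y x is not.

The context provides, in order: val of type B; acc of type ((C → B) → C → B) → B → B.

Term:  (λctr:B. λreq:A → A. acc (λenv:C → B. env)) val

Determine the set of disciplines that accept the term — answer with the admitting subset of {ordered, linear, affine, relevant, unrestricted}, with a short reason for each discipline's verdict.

admitting disciplines: affine, unrestricted
counts: val: 1×; acc: 1×; ctr (bound): 0×; req (bound): 0×; env (bound): 1×
use order (left to right): acc, env, val
typing: well-typed — term : (A → A) → B → B
ordered: ✗, needs weakening: ctr, req unused
linear: ✗, needs weakening: ctr, req unused
affine: ✓, none of val, acc, ctr, req, env used more than once
relevant: ✗, needs weakening: ctr, req unused
unrestricted: ✓, well-typed at (A → A) → B → B; no restrictions here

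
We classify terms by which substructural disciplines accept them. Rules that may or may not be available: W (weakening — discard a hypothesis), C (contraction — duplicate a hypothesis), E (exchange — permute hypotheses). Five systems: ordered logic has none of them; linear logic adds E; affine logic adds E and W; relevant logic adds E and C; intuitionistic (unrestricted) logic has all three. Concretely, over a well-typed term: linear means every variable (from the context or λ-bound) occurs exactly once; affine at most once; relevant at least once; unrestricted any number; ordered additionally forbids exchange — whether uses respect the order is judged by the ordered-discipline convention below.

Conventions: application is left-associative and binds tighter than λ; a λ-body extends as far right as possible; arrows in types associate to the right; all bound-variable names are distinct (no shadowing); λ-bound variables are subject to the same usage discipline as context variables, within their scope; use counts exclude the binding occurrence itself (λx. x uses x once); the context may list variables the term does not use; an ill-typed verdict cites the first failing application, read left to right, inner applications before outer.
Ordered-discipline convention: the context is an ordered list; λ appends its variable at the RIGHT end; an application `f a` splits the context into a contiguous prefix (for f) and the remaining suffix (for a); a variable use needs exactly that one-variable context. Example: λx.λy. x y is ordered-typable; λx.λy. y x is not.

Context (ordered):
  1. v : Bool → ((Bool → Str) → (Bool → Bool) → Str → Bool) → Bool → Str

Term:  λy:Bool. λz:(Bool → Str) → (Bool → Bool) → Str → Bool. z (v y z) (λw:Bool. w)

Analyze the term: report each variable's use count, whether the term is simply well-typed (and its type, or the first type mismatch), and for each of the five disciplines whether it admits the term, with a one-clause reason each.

variable uses: v=1, y (bound)=1, z (bound)=2, w (bound)=1
use order (left to right): z, v, y, z, w
typing: the term checks, with type Bool → ((Bool → Str) → (Bool → Bool) → Str → Bool) → Str → Bool
ordered: ✗, needs contraction — z ×2
linear: ✗, needs contraction — z ×2
affine: ✗, needs contraction — z ×2
relevant: ✓, every one of v, y, z, w appears
unrestricted: ✓, type-checks (Bool → ((Bool → Str) → (Bool → Bool) → Str → Bool) → Str → Bool) and nothing is barred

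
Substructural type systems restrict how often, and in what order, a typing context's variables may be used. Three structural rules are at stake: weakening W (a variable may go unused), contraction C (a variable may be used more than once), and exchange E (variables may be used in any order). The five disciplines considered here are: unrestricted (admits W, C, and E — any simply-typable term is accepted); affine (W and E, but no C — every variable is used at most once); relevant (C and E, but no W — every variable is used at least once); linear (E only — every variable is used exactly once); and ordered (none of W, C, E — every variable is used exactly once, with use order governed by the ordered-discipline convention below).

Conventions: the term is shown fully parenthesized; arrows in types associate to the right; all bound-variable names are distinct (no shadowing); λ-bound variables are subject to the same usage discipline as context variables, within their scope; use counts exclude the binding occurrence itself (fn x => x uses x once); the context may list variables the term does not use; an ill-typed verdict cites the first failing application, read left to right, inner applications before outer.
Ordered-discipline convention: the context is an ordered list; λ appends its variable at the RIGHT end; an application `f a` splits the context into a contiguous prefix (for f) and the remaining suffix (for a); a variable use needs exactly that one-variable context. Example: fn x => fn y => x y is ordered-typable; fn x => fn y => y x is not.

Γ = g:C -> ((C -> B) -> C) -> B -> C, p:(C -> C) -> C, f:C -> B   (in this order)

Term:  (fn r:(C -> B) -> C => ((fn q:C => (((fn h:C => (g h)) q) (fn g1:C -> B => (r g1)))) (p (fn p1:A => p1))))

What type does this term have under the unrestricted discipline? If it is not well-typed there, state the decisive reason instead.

not well-typed under unrestricted — a type mismatch blocks all five
use counts: g ×1, p ×1, f ×0, r (λ-bound) ×1, q (λ-bound) ×1, h (λ-bound) ×1, g1 (λ-bound) ×1, p1 (λ-bound) ×1
order of uses: g, h, q, r, g1, p, p1
typing: ill-typed: an application expects C -> C but receives A -> A
per-discipline verdicts: ordered ✗ · linear ✗ · affine ✗ · relevant ✗ · unrestricted ✗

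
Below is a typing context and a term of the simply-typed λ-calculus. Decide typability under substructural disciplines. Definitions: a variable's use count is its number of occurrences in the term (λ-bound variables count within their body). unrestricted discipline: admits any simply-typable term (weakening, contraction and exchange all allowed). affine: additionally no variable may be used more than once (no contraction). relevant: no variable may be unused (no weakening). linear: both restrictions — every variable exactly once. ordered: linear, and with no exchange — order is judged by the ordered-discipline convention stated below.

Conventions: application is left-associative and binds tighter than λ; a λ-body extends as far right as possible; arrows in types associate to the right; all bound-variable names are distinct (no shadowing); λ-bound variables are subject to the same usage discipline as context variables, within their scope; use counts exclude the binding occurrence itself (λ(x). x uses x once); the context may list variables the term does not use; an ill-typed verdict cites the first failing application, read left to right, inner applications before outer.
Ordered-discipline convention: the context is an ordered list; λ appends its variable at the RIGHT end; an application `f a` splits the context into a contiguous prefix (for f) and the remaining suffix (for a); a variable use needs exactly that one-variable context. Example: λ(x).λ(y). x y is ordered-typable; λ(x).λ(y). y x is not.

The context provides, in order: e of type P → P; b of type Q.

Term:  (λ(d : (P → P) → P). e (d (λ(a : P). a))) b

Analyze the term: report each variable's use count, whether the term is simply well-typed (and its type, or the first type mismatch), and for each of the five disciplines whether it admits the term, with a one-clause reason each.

usage: e: 1, b: 1, d (bound): 1, a (bound): 1
order of uses: e, d, a, b
typing: ill-typed: a function awaiting (P → P) → P gets Q
ordered: ✗, not simply typable
linear: ✗, fails simple typing
affine: ✗, a type mismatch blocks all five
relevant: ✗, the type mismatch rejects it
unrestricted: ✗, not simply typable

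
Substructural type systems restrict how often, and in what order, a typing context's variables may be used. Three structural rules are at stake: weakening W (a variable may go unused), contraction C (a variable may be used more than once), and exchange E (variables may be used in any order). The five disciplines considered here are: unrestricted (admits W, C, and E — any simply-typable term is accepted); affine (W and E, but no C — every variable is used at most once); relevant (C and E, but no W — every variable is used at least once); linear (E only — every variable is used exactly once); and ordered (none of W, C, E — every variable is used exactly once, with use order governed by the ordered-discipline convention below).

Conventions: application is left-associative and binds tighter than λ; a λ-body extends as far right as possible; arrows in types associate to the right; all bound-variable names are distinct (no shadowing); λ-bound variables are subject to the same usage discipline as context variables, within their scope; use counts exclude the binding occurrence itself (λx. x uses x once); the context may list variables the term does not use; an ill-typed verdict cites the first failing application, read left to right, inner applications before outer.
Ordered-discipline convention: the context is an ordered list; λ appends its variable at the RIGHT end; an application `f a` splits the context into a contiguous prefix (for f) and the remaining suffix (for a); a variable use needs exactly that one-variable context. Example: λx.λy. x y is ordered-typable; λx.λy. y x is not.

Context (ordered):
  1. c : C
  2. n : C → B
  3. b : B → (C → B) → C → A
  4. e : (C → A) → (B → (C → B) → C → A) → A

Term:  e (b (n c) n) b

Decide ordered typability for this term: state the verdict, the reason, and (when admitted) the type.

no — n ×2, b ×2 used more than once (contraction)
counts: c: 1×; n: 2×; b: 2×; e: 1×
left-to-right use order: e, b, n, c, n, b
typing: well-typed — term : A
summary: ordered ✗ | linear ✗ | affine ✗ | relevant ✓ | unrestricted ✓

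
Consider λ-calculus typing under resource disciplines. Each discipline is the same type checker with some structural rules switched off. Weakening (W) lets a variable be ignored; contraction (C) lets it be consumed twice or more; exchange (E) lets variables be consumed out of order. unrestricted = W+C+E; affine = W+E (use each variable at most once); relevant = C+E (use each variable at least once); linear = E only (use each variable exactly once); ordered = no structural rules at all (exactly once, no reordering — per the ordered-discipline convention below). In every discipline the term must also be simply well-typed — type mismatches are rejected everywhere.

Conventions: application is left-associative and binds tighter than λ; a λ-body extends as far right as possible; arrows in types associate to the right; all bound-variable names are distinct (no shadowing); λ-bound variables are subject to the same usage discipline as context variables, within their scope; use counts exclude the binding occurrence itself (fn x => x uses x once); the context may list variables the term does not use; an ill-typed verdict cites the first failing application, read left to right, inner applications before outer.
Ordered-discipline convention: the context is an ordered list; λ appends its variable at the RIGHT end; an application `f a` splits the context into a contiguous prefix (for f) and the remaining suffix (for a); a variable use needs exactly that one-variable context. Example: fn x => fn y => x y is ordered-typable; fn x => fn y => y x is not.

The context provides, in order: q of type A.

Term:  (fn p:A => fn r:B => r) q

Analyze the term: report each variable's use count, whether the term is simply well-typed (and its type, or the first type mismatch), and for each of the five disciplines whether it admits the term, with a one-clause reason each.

use counts: q: 1; p (λ-bound): 0; r (λ-bound): 1
use order (left to right): r, q
typing: the term checks, with type B -> B
ordered: ✗, p never used (weakening)
linear: ✗, p never used (weakening)
affine: ✓, no duplicate uses among q, p, r
relevant: ✗, p never used (weakening)
unrestricted: ✓, simply typable at B -> B; W, C, E all held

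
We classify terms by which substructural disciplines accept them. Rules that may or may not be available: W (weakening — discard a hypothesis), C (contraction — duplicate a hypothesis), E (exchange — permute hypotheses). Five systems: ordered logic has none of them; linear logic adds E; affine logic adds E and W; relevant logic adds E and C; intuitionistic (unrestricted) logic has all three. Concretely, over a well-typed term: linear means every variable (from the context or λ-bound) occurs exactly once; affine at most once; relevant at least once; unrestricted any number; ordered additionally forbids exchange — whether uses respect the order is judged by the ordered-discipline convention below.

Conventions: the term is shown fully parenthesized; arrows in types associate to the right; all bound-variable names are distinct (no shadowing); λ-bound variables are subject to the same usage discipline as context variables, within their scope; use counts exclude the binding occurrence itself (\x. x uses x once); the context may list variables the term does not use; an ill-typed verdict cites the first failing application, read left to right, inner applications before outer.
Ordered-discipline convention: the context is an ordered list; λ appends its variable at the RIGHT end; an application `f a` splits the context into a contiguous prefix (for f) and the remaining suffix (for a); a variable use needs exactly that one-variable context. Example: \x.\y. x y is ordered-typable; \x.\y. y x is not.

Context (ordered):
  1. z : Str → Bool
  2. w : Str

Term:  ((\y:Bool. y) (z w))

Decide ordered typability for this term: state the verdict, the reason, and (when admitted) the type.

yes — single-use (z, w, y), ordered derivation ok; term : Bool
variable uses: z: 1, w: 1, y (λ-bound): 1
left-to-right use order: y, z, w
typing: well-typed at Bool
all disciplines: ordered ✓; linear ✓; affine ✓; relevant ✓; unrestricted ✓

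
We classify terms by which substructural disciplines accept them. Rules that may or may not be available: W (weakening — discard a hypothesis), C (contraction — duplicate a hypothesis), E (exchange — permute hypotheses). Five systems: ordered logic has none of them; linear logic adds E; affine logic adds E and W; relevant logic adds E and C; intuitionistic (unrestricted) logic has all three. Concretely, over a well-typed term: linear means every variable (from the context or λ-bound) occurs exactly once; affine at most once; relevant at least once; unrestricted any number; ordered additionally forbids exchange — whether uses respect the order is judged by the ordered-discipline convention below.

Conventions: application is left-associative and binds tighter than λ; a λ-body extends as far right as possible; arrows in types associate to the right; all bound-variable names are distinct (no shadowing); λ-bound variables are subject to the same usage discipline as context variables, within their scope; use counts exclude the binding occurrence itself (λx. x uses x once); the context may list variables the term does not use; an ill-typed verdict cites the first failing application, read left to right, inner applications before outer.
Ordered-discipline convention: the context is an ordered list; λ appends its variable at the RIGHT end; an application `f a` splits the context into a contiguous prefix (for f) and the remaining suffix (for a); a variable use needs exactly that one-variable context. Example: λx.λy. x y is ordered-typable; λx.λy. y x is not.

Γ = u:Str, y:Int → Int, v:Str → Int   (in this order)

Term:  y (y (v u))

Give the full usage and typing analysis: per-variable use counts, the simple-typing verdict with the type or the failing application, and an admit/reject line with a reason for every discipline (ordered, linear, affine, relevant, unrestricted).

use counts: u: 1×, y: 2×, v: 1×
uses in reading order: y, y, v, u
typing: well-typed — term : Int
ordered: ✗ — uses contraction: y ×2
linear: ✗ — uses contraction: y ×2
affine: ✗ — uses contraction: y ×2
relevant: ✓ — none of u, y, v goes unused
unrestricted: ✓ — typability at Int is all that's needed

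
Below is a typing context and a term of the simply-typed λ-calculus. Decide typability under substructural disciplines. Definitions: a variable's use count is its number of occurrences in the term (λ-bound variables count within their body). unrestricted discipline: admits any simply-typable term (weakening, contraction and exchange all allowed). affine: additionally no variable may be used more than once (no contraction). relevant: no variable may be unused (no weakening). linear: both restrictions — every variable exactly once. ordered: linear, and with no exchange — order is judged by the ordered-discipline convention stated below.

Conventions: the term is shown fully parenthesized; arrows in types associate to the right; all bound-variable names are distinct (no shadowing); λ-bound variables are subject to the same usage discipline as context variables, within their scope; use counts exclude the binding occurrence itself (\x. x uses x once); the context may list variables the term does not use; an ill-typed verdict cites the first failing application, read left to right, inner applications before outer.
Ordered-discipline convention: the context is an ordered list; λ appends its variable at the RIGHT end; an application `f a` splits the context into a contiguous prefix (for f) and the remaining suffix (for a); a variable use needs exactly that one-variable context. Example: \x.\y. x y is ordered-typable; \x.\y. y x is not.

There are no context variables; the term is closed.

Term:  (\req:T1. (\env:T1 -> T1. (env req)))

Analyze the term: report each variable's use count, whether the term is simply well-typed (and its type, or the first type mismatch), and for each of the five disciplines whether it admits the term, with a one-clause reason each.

variable uses: req (λ-bound): 1×; env (λ-bound): 1×
left-to-right use order: env, req
typing: well-typed — term : T1 -> (T1 -> T1) -> T1
ordered ✗ (use order env, req needs exchange)
linear ✓ (single use per variable (req, env))
affine ✓ (at most one use each (req, env))
relevant ✓ (none of req, env goes unused)
unrestricted ✓ (typability at T1 -> (T1 -> T1) -> T1 is all that's needed)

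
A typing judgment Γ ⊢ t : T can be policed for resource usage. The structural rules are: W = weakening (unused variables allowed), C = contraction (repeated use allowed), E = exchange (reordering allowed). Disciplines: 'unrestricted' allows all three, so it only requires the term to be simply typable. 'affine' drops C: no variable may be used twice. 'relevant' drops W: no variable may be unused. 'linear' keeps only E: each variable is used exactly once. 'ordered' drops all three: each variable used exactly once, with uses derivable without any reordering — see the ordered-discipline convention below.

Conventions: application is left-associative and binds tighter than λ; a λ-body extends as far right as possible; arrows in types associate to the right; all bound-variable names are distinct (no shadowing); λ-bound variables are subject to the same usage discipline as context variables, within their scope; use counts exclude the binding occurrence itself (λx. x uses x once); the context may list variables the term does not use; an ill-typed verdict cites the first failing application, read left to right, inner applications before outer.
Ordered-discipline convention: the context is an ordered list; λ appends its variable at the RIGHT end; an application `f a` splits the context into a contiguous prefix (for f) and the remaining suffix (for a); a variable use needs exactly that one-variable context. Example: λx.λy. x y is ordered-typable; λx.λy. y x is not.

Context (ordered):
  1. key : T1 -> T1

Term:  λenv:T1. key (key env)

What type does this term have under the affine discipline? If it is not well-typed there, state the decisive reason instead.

not well-typed under affine — uses contraction: key ×2
counts: key=2, env [bound]=1
use order (left to right): key, key, env
typing: well-typed at T1 -> T1
summary: ordered ✗ | linear ✗ | affine ✗ | relevant ✓ | unrestricted ✓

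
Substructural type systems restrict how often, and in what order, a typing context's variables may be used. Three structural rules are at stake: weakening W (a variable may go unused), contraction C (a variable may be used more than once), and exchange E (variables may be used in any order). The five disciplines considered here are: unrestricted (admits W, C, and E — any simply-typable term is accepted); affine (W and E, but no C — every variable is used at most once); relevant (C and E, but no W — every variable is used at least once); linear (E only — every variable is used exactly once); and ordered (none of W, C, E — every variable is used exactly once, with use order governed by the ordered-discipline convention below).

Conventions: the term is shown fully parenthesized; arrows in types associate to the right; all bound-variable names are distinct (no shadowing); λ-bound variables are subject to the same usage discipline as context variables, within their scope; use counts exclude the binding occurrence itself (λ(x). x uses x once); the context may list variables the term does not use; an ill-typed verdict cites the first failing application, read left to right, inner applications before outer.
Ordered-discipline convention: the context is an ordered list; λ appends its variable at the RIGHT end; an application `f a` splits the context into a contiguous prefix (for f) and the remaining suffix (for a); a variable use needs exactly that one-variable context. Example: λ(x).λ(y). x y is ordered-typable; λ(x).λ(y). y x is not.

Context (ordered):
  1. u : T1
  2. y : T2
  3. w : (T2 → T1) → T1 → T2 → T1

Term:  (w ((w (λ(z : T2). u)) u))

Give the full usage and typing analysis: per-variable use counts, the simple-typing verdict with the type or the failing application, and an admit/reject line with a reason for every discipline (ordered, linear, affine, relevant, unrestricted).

variable uses: u ×2; y ×0; w ×2; z [bound] ×0
use order (left to right): w, w, u, u
typing: well-typed at T1 → T2 → T1
ordered ✗ (uses contraction: u ×2, w ×2; y, z left unused)
linear ✗ (uses contraction: u ×2, w ×2; y, z left unused)
affine ✗ (uses contraction: u ×2, w ×2)
relevant ✗ (y, z left unused)
unrestricted ✓ (typability at T1 → T2 → T1 is all that's needed)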